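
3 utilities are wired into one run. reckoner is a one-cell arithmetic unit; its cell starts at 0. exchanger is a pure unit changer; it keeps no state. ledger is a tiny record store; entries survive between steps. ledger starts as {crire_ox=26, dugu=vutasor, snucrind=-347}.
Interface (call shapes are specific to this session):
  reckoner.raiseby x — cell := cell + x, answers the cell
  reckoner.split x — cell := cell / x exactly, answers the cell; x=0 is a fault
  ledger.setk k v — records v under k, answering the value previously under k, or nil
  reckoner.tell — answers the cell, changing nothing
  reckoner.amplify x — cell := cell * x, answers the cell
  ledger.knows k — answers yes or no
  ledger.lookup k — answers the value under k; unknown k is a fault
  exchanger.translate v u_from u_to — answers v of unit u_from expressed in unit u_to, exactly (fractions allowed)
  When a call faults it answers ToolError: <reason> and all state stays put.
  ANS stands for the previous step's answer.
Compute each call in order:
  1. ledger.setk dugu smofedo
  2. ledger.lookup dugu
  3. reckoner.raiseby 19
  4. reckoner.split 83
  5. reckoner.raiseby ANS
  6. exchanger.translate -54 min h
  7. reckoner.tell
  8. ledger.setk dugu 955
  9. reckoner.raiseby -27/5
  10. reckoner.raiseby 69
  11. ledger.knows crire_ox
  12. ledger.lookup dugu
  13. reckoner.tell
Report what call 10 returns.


I run ledger.setk using k→dugu, v→smofedo, — result: vutasor.
Calling ledger.lookup using k→dugu, yielding smofedo.
I invoke reckoner.raiseby using x→19, → 19.
I call reckoner.split using x→83, and see 19/83.
I run reckoner.raiseby using x→ANS, and observe 38/83.
I invoke exchanger.translate using v→-54, u_from→min, u_to→h, giving -9/10.
Calling reckoner.tell: 38/83.
I call ledger.setk using k→dugu, v→955, which returns smofedo.
I try reckoner.raiseby using x→-27/5: -2051/415.
I run reckoner.raiseby using x→69, and see 26584/415.
I invoke ledger.knows using k→crire_ox, — result: yes.
Using ledger.lookup using k→dugu, → 955.
Invoking reckoner.tell, and observe 26584/415.

Answer: 26584/415


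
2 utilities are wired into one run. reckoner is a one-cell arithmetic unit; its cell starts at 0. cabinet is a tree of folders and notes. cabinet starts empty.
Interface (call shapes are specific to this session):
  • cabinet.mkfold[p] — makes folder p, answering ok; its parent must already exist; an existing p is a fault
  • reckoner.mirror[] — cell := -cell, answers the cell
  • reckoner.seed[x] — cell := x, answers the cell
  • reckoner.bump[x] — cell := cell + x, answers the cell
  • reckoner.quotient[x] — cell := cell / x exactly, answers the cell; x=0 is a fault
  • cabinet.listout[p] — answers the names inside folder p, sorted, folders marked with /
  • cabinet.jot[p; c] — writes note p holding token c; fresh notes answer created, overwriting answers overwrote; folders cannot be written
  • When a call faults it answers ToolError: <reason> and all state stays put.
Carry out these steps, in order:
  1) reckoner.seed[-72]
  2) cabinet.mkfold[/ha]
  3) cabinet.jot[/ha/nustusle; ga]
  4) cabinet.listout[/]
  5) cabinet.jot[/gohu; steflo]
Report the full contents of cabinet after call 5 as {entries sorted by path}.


I run seed(x: -72): -72.
Invoking mkfold(p: /ha), yielding ok.
I use jot(p: /ha/nustusle, c: ga), and see created.
I try listout(p: /), giving [ha/].
Now I run jot(p: /gohu, c: steflo), and see created.

Answer: {gohu=steflo, ha/, ha/nustusle=ga}


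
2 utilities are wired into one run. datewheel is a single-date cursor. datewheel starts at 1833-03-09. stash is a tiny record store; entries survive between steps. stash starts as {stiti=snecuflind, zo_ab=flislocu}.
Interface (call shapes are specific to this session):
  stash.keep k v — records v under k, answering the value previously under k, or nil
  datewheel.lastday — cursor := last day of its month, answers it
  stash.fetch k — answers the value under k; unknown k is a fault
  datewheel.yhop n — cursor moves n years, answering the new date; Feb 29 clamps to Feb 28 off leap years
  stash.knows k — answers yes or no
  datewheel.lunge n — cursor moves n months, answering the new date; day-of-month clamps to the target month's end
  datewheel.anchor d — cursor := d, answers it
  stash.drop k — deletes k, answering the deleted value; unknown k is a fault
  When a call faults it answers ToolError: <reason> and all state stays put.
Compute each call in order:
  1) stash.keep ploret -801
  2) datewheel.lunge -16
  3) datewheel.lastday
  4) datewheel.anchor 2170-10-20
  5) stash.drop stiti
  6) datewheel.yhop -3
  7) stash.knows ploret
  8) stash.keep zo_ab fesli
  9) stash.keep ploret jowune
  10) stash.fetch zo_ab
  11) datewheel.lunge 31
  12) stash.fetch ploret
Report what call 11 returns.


~$ stash.keep k→ploret v→-801
  nil
~$ datewheel.lunge n→-16
  1831-11-09
~$ datewheel.lastday
  1831-11-30
~$ datewheel.anchor d→2170-10-20
  2170-10-20
~$ stash.drop k→stiti
  snecuflind
~$ datewheel.yhop n→-3
  2167-10-20
~$ stash.knows k→ploret
  yes
~$ stash.keep k→zo_ab v→fesli
  flislocu
~$ stash.keep k→ploret v→jowune
  -801
~$ stash.fetch k→zo_ab
  fesli
~$ datewheel.lunge n→31
  2170-05-20
~$ stash.fetch k→ploret
  jowune

Answer: 2170-05-20


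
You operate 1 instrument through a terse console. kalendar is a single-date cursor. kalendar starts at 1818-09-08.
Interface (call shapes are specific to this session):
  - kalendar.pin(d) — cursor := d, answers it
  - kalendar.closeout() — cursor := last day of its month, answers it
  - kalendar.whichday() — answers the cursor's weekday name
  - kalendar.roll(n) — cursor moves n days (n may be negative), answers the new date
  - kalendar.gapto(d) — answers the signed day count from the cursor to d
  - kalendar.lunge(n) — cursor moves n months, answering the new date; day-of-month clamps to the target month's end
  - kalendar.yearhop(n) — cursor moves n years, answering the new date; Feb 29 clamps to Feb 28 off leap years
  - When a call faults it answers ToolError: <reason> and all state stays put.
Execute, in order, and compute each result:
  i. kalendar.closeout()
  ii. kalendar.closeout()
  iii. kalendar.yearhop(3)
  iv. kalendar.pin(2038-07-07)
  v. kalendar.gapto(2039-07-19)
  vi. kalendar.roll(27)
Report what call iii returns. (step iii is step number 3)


Answer: 1821-09-30

Derivation:
$ kalendar.closeout
[out] 1818-09-30
$ kalendar.closeout
[out] 1818-09-30
$ kalendar.yearhop n→3
[out] 1821-09-30
$ kalendar.pin d→2038-07-07
[out] 2038-07-07
$ kalendar.gapto d→2039-07-19
[out] 377
$ kalendar.roll n→27
[out] 2038-08-03


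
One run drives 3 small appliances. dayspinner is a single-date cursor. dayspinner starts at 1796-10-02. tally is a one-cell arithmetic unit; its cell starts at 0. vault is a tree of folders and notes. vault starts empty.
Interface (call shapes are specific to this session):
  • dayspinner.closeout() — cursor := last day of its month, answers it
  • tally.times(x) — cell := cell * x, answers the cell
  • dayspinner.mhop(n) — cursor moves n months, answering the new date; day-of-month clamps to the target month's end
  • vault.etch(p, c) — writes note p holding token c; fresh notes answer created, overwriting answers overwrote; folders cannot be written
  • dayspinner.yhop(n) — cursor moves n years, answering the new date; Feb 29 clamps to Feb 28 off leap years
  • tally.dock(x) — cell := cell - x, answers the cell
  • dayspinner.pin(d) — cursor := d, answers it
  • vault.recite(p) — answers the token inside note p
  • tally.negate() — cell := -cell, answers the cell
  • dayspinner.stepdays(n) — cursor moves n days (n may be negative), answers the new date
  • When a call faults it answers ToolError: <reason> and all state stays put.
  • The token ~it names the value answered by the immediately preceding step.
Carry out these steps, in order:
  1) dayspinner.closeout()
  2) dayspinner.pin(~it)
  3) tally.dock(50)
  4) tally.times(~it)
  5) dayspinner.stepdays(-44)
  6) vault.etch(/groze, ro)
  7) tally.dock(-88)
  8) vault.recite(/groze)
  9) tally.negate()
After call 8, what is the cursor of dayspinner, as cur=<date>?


~$ dayspinner.closeout
= 1796-10-31
~$ dayspinner.pin ~it
= 1796-10-31
~$ tally.dock 50
= -50
~$ tally.times ~it
= 2500
~$ dayspinner.stepdays -44
= 1796-09-17
~$ vault.etch /groze ro
= created
~$ tally.dock -88
= 2588
~$ vault.recite /groze
= ro
~$ tally.negate
= -2588

Answer: cur=1796-09-17


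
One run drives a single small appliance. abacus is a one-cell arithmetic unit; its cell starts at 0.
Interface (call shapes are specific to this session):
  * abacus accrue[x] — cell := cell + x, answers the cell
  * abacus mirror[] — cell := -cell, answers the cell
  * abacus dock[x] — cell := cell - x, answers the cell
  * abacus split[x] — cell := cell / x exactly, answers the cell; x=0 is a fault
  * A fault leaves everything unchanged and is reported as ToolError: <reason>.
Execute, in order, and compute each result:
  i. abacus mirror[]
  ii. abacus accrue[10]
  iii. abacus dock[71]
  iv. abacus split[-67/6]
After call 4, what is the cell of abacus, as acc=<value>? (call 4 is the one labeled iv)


Answer: acc=366/67

Derivation:
·→ abacus mirror()
·← 0
·→ abacus accrue(x='10')
·← 10
·→ abacus dock(x='71')
·← -61
·→ abacus split(x='-67/6')
·← 366/67


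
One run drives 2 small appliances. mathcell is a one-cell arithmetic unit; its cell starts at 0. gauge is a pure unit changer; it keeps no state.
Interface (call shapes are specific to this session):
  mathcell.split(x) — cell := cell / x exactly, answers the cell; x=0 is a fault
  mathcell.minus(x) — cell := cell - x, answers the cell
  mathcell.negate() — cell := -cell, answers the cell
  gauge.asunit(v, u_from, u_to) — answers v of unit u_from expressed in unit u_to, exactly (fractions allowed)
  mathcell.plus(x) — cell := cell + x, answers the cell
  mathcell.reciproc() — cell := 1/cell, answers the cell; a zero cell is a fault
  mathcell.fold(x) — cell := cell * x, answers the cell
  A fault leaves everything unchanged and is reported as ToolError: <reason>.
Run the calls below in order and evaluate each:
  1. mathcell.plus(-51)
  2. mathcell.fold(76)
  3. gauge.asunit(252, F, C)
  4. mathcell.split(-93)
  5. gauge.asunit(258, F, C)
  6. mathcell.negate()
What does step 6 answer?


Calling mathcell.plus(x=-51), and see -51.
I invoke mathcell.fold(x=76): -3876.
I call gauge.asunit(v=252, u_from=F, u_to=C), and see 1100/9.
I invoke mathcell.split(x=-93), → 1292/31.
Next I call gauge.asunit(v=258, u_from=F, u_to=C), which returns 1130/9.
Calling mathcell.negate(), which returns -1292/31.

Answer: -1292/31


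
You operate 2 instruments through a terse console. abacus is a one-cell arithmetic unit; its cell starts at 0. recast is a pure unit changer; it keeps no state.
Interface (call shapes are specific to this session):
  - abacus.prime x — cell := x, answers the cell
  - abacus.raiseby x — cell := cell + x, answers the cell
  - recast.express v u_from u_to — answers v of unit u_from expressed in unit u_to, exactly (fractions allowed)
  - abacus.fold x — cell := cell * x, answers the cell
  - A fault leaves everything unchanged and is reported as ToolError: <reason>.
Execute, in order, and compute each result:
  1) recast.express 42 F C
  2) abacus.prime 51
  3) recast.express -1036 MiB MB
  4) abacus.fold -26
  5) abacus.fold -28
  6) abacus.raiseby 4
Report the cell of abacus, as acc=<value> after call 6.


Answer: acc=37132

Derivation:
~$ recast.express v='42' u_from='F' u_to='C'
[out] 50/9
~$ abacus.prime x='51'
[out] 51
~$ recast.express v='-1036' u_from='MiB' u_to='MB'
[out] -16973824/15625
~$ abacus.fold x='-26'
[out] -1326
~$ abacus.fold x='-28'
[out] 37128
~$ abacus.raiseby x='4'
[out] 37132


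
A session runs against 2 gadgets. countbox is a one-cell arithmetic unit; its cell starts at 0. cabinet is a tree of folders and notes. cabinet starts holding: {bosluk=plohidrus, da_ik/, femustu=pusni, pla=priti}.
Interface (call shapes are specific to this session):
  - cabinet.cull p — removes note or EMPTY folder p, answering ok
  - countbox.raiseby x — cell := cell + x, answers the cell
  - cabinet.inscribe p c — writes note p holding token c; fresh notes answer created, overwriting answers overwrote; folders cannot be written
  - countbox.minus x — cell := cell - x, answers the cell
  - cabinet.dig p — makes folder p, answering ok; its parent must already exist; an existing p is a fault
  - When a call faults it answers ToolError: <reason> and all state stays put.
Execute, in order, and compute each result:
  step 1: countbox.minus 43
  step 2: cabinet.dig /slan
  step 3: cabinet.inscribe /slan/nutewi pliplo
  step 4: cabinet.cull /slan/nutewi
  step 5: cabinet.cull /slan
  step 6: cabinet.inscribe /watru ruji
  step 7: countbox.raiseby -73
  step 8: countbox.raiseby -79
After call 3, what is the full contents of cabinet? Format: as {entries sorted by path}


Answer: {bosluk=plohidrus, da_ik/, femustu=pusni, pla=priti, slan/, slan/nutewi=pliplo}

Derivation:
! countbox.minus(x=43) == -43
! cabinet.dig(p=/slan) == ok
! cabinet.inscribe(p=/slan/nutewi, c=pliplo) == created
! cabinet.cull(p=/slan/nutewi) == ok
! cabinet.cull(p=/slan) == ok
! cabinet.inscribe(p=/watru, c=ruji) == created
! countbox.raiseby(x=-73) == -116
! countbox.raiseby(x=-79) == -195


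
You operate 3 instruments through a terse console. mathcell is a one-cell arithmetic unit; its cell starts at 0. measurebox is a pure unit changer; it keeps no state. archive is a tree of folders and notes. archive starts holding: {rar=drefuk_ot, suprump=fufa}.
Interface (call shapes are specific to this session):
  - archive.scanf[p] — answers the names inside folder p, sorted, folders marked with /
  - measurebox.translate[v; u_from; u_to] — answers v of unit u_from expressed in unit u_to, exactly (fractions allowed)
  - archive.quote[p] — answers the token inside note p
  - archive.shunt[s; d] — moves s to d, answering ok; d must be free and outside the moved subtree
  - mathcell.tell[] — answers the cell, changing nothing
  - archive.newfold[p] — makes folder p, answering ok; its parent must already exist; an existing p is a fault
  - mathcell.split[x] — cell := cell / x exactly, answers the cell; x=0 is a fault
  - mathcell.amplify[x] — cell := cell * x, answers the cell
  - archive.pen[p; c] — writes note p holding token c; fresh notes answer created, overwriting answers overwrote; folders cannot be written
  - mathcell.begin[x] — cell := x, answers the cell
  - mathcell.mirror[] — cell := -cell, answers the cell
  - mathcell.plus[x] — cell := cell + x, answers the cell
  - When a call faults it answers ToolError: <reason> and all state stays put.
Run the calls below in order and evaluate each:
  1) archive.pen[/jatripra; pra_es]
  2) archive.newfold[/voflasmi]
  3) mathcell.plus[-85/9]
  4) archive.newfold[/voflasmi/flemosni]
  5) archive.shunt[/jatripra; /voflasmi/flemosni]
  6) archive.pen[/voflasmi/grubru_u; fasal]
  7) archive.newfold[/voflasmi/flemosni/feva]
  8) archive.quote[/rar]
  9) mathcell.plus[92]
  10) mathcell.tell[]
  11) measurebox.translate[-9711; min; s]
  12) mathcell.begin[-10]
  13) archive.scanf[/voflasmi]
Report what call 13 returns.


Answer: [flemosni/, grubru_u]

Derivation:
[in] archive.pen p: /jatripra c: pra_es
:: created
[in] archive.newfold p: /voflasmi
:: ok
[in] mathcell.plus x: -85/9
:: -85/9
[in] archive.newfold p: /voflasmi/flemosni
:: ok
[in] archive.shunt s: /jatripra d: /voflasmi/flemosni
:: ToolError: exists
[in] archive.pen p: /voflasmi/grubru_u c: fasal
:: created
[in] archive.newfold p: /voflasmi/flemosni/feva
:: ok
[in] archive.quote p: /rar
:: drefuk_ot
[in] mathcell.plus x: 92
:: 743/9
[in] mathcell.tell
:: 743/9
[in] measurebox.translate v: -9711 u_from: min u_to: s
:: -582660
[in] mathcell.begin x: -10
:: -10
[in] archive.scanf p: /voflasmi
:: [flemosni/, grubru_u]


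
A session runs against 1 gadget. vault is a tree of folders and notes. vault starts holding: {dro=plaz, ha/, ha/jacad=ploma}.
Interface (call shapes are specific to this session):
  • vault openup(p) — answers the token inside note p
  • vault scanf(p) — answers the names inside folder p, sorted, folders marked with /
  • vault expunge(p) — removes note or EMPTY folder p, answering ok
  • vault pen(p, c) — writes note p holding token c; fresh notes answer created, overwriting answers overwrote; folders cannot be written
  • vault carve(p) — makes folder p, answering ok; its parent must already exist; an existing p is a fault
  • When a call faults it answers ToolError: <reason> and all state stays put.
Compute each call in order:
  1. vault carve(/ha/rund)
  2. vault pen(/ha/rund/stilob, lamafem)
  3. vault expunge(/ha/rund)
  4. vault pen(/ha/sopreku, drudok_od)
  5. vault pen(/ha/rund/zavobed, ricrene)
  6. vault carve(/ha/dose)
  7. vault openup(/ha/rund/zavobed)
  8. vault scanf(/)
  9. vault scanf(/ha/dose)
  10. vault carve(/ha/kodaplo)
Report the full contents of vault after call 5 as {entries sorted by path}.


! 1. vault carve(p=/ha/rund) == ok
! 2. vault pen(p=/ha/rund/stilob, c=lamafem) == created
! 3. vault expunge(p=/ha/rund) == ToolError: not empty
! 4. vault pen(p=/ha/sopreku, c=drudok_od) == created
! 5. vault pen(p=/ha/rund/zavobed, c=ricrene) == created
! 6. vault carve(p=/ha/dose) == ok
! 7. vault openup(p=/ha/rund/zavobed) == ricrene
! 8. vault scanf(p=/) == [dro, ha/]
! 9. vault scanf(p=/ha/dose) == []
! 10. vault carve(p=/ha/kodaplo) == ok

Answer: {dro=plaz, ha/, ha/jacad=ploma, ha/rund/, ha/rund/stilob=lamafem, ha/rund/zavobed=ricrene, ha/sopreku=drudok_od}


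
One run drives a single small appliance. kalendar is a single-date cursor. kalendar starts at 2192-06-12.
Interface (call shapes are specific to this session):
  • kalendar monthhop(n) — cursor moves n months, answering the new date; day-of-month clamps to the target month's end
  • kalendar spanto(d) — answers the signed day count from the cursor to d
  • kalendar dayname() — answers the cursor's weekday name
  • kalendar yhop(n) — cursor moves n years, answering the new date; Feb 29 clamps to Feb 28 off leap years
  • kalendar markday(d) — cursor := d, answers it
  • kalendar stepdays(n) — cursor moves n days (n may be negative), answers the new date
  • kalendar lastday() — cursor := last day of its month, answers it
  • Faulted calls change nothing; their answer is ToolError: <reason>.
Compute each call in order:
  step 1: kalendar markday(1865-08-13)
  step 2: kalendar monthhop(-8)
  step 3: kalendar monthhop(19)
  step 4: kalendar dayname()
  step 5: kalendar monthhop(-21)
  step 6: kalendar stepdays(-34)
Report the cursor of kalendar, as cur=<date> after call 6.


Answer: cur=1864-09-09

Derivation:
Using kalendar markday using d: 1865-08-13, and see 1865-08-13.
Invoking kalendar monthhop using n: -8, — result: 1864-12-13.
Invoking kalendar monthhop using n: 19, which returns 1866-07-13.
Then kalendar dayname, → Friday.
I run kalendar monthhop using n: -21, and get 1864-10-13.
Invoking kalendar stepdays using n: -34, — result: 1864-09-09.


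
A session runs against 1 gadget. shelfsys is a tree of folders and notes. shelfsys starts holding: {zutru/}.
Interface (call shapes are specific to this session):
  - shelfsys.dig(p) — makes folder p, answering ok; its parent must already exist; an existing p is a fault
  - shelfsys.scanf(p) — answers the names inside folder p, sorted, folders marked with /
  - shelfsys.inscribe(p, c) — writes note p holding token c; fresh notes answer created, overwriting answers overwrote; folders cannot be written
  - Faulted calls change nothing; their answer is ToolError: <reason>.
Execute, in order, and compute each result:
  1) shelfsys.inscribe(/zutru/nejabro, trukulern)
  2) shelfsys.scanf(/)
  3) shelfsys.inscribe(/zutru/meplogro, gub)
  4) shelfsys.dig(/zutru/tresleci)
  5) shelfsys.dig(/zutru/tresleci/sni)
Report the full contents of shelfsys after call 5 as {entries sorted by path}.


% shelfsys.inscribe p='/zutru/nejabro' c='trukulern'
= created
% shelfsys.scanf p='/'
= [zutru/]
% shelfsys.inscribe p='/zutru/meplogro' c='gub'
= created
% shelfsys.dig p='/zutru/tresleci'
= ok
% shelfsys.dig p='/zutru/tresleci/sni'
= ok

Answer: {zutru/, zutru/meplogro=gub, zutru/nejabro=trukulern, zutru/tresleci/, zutru/tresleci/sni/}


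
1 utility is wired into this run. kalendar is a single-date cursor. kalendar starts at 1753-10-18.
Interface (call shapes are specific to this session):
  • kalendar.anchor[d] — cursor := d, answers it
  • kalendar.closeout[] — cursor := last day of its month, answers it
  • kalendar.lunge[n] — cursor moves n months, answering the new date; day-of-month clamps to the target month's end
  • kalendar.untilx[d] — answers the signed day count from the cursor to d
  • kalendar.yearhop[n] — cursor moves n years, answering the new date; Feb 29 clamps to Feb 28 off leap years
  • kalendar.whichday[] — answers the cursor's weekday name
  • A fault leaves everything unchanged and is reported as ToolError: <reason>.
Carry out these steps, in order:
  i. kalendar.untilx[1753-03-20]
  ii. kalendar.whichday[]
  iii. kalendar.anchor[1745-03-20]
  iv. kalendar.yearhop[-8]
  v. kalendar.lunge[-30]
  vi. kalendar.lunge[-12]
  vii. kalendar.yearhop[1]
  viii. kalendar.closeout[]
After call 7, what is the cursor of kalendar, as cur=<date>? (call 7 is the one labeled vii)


Answer: cur=1734-09-20

Derivation:
;; kalendar.untilx(d=1753-03-20) ~> -212
;; kalendar.whichday() ~> Thursday
;; kalendar.anchor(d=1745-03-20) ~> 1745-03-20
;; kalendar.yearhop(n=-8) ~> 1737-03-20
;; kalendar.lunge(n=-30) ~> 1734-09-20
;; kalendar.lunge(n=-12) ~> 1733-09-20
;; kalendar.yearhop(n=1) ~> 1734-09-20
;; kalendar.closeout() ~> 1734-09-30


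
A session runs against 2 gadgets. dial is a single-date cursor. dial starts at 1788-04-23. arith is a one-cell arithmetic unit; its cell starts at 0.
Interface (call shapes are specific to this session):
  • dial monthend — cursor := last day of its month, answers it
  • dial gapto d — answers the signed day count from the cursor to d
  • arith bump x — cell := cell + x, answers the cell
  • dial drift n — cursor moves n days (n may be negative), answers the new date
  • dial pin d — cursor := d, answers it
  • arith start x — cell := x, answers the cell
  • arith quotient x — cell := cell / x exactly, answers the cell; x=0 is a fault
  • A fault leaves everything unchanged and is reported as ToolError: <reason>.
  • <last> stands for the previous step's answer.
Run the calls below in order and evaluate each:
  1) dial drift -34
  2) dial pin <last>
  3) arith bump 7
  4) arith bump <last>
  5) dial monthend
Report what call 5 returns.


·→ dial drift(n=-34)
·← 1788-03-20
·→ dial pin(d=<last>)
·← 1788-03-20
·→ arith bump(x=7)
·← 7
·→ arith bump(x=<last>)
·← 14
·→ dial monthend()
·← 1788-03-31

Answer: 1788-03-31


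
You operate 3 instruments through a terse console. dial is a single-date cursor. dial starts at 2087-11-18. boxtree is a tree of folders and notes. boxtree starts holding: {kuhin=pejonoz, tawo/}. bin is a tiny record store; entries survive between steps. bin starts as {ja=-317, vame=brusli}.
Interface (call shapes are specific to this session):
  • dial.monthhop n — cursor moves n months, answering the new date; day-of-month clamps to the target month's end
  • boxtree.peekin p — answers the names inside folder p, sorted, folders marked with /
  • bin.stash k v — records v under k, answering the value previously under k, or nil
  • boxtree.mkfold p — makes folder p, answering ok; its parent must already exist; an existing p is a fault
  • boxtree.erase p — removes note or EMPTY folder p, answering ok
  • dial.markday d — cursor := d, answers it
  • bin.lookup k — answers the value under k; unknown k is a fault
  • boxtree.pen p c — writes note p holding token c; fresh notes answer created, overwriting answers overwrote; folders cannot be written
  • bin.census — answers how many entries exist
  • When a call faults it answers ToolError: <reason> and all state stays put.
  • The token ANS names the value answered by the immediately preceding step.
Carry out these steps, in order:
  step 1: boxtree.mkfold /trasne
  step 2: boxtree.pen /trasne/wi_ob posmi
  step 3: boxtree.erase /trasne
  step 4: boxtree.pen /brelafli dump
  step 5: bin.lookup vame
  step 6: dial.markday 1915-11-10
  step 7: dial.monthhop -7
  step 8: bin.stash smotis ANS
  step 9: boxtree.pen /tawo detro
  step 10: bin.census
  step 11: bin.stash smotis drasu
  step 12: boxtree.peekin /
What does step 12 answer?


·→ boxtree.mkfold(p: /trasne)
·← ok
·→ boxtree.pen(p: /trasne/wi_ob, c: posmi)
·← created
·→ boxtree.erase(p: /trasne)
·← ToolError: not empty
·→ boxtree.pen(p: /brelafli, c: dump)
·← created
·→ bin.lookup(k: vame)
·← brusli
·→ dial.markday(d: 1915-11-10)
·← 1915-11-10
·→ dial.monthhop(n: -7)
·← 1915-04-10
·→ bin.stash(k: smotis, v: ANS)
·← nil
·→ boxtree.pen(p: /tawo, c: detro)
·← ToolError: is a directory
·→ bin.census()
·← 3
·→ bin.stash(k: smotis, v: drasu)
·← 1915-04-10
·→ boxtree.peekin(p: /)
·← [brelafli, kuhin, tawo/, trasne/]

Answer: [brelafli, kuhin, tawo/, trasne/]


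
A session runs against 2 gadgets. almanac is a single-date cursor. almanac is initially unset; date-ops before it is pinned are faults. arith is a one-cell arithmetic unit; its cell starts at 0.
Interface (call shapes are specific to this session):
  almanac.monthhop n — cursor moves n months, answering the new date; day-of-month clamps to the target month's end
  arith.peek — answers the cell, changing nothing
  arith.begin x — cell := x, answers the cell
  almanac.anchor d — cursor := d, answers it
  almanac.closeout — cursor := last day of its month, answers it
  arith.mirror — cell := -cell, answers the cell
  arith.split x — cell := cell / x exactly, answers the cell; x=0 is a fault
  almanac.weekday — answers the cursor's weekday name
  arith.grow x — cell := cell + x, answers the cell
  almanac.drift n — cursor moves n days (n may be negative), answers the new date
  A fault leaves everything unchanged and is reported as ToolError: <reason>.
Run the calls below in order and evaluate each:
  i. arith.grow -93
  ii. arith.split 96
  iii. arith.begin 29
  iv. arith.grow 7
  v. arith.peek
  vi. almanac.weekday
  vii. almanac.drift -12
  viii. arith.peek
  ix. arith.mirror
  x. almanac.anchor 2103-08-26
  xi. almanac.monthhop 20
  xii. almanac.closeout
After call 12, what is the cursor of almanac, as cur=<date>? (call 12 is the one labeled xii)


→ arith.grow(x='-93')
← -93
→ arith.split(x='96')
← -31/32
→ arith.begin(x='29')
← 29
→ arith.grow(x='7')
← 36
→ arith.peek()
← 36
→ almanac.weekday()
← ToolError: no date set
→ almanac.drift(n='-12')
← ToolError: no date set
→ arith.peek()
← 36
→ arith.mirror()
← -36
→ almanac.anchor(d='2103-08-26')
← 2103-08-26
→ almanac.monthhop(n='20')
← 2105-04-26
→ almanac.closeout()
← 2105-04-30

Answer: cur=2105-04-30


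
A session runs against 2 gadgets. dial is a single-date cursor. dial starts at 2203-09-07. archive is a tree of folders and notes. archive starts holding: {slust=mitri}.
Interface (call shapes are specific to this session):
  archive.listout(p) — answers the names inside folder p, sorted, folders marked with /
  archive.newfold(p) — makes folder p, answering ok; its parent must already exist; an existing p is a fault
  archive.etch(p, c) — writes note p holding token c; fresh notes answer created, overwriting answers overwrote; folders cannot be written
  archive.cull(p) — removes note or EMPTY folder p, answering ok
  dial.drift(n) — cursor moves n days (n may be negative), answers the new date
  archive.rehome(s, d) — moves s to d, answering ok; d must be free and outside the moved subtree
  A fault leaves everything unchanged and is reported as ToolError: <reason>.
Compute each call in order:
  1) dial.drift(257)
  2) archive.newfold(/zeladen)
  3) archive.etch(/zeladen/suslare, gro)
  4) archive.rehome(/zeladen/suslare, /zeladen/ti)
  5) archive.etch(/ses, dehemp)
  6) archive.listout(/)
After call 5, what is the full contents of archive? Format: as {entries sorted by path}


// 1. drift(n→257) : 2204-05-21
// 2. newfold(p→/zeladen) : ok
// 3. etch(p→/zeladen/suslare, c→gro) : created
// 4. rehome(s→/zeladen/suslare, d→/zeladen/ti) : ok
// 5. etch(p→/ses, c→dehemp) : created
// 6. listout(p→/) : [ses, slust, zeladen/]

Answer: {ses=dehemp, slust=mitri, zeladen/, zeladen/ti=gro}


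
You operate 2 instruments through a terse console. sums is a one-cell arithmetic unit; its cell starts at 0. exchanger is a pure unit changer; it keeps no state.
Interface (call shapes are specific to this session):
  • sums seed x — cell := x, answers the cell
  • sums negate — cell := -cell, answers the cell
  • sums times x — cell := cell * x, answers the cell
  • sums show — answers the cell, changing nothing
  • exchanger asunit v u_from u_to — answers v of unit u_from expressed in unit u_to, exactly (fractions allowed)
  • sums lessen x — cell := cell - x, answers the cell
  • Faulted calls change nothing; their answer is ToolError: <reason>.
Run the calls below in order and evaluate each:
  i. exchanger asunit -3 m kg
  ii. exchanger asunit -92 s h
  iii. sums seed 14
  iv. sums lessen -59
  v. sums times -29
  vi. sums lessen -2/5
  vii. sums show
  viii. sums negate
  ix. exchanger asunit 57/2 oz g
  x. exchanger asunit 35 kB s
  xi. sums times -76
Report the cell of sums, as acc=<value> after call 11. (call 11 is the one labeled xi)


~$ exchanger asunit v=-3 u_from=m u_to=kg
[out] ToolError: incompatible units
~$ exchanger asunit v=-92 u_from=s u_to=h
[out] -23/900
~$ sums seed x=14
[out] 14
~$ sums lessen x=-59
[out] 73
~$ sums times x=-29
[out] -2117
~$ sums lessen x=-2/5
[out] -10583/5
~$ sums show
[out] -10583/5
~$ sums negate
[out] 10583/5
~$ exchanger asunit v=57/2 u_from=oz u_to=g
[out] 2585476509/3200000
~$ exchanger asunit v=35 u_from=kB u_to=s
[out] ToolError: incompatible units
~$ sums times x=-76
[out] -804308/5

Answer: acc=-804308/5


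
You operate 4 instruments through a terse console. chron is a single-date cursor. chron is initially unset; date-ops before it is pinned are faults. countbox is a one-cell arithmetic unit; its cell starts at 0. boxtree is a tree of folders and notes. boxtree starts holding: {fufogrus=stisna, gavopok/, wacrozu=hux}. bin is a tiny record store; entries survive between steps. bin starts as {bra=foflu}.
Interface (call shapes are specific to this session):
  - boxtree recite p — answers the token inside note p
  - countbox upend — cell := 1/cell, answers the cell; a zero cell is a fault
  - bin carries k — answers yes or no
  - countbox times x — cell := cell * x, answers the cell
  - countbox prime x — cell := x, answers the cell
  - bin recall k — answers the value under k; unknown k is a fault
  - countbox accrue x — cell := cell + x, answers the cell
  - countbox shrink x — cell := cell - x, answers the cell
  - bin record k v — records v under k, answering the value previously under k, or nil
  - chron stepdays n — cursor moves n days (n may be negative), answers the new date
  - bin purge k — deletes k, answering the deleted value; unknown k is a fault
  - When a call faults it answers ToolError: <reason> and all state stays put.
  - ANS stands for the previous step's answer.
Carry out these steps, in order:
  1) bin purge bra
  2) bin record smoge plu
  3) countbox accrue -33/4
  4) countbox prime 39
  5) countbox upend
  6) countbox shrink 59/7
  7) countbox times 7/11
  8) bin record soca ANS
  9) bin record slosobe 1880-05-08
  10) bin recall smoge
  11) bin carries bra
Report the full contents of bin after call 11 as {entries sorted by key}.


==> bin purge(k: bra)
<== foflu
==> bin record(k: smoge, v: plu)
<== nil
==> countbox accrue(x: -33/4)
<== -33/4
==> countbox prime(x: 39)
<== 39
==> countbox upend()
<== 1/39
==> countbox shrink(x: 59/7)
<== -2294/273
==> countbox times(x: 7/11)
<== -2294/429
==> bin record(k: soca, v: ANS)
<== nil
==> bin record(k: slosobe, v: 1880-05-08)
<== nil
==> bin recall(k: smoge)
<== plu
==> bin carries(k: bra)
<== no

Answer: {slosobe=1880-05-08, smoge=plu, soca=-2294/429}


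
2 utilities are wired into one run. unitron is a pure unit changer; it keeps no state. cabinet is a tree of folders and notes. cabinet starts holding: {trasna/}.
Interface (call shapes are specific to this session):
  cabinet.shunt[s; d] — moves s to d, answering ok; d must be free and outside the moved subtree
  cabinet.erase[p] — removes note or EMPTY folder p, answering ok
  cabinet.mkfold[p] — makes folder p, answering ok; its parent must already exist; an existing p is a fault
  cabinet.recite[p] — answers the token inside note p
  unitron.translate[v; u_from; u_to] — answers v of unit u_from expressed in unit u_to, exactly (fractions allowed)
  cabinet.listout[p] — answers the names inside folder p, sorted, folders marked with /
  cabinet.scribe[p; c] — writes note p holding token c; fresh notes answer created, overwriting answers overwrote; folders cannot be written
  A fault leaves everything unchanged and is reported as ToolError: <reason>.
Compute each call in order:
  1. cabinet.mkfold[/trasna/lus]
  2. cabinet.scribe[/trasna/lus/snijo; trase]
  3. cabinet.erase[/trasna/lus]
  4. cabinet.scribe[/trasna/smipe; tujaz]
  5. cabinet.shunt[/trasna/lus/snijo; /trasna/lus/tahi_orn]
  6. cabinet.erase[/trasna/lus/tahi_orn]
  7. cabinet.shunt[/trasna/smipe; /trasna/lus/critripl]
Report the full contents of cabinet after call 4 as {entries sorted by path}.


>> cabinet.mkfold(p='/trasna/lus')
<< ok
>> cabinet.scribe(p='/trasna/lus/snijo', c='trase')
<< created
>> cabinet.erase(p='/trasna/lus')
<< ToolError: not empty
>> cabinet.scribe(p='/trasna/smipe', c='tujaz')
<< created
>> cabinet.shunt(s='/trasna/lus/snijo', d='/trasna/lus/tahi_orn')
<< ok
>> cabinet.erase(p='/trasna/lus/tahi_orn')
<< ok
>> cabinet.shunt(s='/trasna/smipe', d='/trasna/lus/critripl')
<< ok

Answer: {trasna/, trasna/lus/, trasna/lus/snijo=trase, trasna/smipe=tujaz}


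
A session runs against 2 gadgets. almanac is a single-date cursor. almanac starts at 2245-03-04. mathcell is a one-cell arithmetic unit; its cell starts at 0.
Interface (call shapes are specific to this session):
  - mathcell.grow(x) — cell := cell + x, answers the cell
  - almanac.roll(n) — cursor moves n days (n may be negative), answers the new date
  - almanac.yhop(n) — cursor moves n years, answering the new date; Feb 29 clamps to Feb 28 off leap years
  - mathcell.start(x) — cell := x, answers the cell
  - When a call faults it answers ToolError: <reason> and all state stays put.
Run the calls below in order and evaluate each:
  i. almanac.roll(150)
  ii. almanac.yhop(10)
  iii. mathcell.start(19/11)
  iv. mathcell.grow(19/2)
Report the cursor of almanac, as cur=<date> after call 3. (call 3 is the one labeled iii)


Answer: cur=2255-08-01

Derivation:
Calling roll on 150, yielding 2245-08-01.
Invoking yhop on 10, → 2255-08-01.
Calling start on 19/11, → 19/11.
Then grow on 19/2, and get 247/22.


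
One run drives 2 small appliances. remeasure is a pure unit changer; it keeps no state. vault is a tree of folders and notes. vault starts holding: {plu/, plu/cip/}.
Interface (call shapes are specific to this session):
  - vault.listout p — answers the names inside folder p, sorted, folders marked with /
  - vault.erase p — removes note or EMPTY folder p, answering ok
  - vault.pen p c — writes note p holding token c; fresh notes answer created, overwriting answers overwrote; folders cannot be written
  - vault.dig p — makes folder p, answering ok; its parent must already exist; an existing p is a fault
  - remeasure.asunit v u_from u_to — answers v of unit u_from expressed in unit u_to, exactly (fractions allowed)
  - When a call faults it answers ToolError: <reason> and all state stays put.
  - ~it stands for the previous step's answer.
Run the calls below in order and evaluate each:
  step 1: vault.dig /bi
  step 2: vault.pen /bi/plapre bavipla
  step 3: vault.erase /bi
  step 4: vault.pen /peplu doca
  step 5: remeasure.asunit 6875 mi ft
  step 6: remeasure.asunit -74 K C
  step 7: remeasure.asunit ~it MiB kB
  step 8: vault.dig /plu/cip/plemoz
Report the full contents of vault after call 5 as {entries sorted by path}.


> vault.dig p→/bi
[out] ok
> vault.pen p→/bi/plapre c→bavipla
[out] created
> vault.erase p→/bi
[out] ToolError: not empty
> vault.pen p→/peplu c→doca
[out] created
> remeasure.asunit v→6875 u_from→mi u_to→ft
[out] 36300000
> remeasure.asunit v→-74 u_from→K u_to→C
[out] -6943/20
> remeasure.asunit v→~it u_from→MiB u_to→kB
[out] -227508224/625
> vault.dig p→/plu/cip/plemoz
[out] ok

Answer: {bi/, bi/plapre=bavipla, peplu=doca, plu/, plu/cip/}


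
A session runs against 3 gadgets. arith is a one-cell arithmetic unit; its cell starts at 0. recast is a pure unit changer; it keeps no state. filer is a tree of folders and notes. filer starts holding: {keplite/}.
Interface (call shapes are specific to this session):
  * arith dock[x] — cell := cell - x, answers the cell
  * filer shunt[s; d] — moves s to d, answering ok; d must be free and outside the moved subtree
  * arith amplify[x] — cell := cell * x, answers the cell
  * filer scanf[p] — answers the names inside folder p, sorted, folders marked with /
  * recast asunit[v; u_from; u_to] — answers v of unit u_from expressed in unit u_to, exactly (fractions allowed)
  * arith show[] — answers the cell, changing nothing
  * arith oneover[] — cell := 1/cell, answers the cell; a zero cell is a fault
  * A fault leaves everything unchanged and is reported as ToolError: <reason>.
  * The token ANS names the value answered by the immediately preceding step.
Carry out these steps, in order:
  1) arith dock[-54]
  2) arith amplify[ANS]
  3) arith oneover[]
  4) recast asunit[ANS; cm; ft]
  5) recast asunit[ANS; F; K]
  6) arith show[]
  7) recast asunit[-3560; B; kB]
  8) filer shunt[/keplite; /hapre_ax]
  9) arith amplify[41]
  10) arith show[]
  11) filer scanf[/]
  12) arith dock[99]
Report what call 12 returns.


% arith dock(-54) ~> 54
% arith amplify(ANS) ~> 2916
% arith oneover() ~> 1/2916
% recast asunit(ANS, cm, ft) ~> 25/2221992
% recast asunit(ANS, F, K) ~> 25534577191/99989640
% arith show() ~> 1/2916
% recast asunit(-3560, B, kB) ~> -89/25
% filer shunt(/keplite, /hapre_ax) ~> ok
% arith amplify(41) ~> 41/2916
% arith show() ~> 41/2916
% filer scanf(/) ~> [hapre_ax/]
% arith dock(99) ~> -288643/2916

Answer: -288643/2916


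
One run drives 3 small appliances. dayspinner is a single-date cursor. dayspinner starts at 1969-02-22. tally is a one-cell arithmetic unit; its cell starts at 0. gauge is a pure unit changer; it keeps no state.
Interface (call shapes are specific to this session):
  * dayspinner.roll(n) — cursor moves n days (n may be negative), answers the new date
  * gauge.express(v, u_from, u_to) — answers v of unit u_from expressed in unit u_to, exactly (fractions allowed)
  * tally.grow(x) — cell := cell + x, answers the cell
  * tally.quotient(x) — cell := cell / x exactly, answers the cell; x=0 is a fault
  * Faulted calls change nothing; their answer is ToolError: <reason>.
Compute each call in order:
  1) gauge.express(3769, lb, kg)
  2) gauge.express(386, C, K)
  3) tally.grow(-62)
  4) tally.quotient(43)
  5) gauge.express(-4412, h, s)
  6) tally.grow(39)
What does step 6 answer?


Invoking gauge.express on v='3769', u_from='lb', u_to='kg', giving 170958964253/100000000.
Calling gauge.express on v='386', u_from='C', u_to='K', and observe 13183/20.
I use tally.grow on x='-62', and get -62.
Invoking tally.quotient on x='43', → -62/43.
Using gauge.express on v='-4412', u_from='h', u_to='s', — result: -15883200.
I try tally.grow on x='39', yielding 1615/43.

Answer: 1615/43
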